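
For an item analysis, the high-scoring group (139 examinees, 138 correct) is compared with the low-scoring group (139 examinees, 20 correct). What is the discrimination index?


p_upper = 138/139 = 0.9928
p_lower = 20/139 = 0.1439
D = 0.9928 - 0.1439 = 0.8489

0.8489


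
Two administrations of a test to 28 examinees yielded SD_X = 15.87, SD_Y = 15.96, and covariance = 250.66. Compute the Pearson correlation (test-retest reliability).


r = cov(X,Y) / (SD_X * SD_Y)
r = 250.66 / (15.87 * 15.96)
r = 250.66 / 253.2852
r = 0.9896

0.9896


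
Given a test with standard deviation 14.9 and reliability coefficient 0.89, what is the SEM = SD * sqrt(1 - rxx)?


SEM = SD * sqrt(1 - rxx)
SEM = 14.9 * sqrt(1 - 0.89)
SEM = 14.9 * sqrt(0.11) = 14.9 * 0.331662
SEM = 4.9418

4.9418


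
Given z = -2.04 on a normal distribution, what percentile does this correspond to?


CDF(z) = 0.5 * (1 + erf(z/sqrt(2)))
erf(-1.4425) = -0.9586
CDF = 0.0207
Percentile rank = 0.0207 * 100 = 2.07

2.07


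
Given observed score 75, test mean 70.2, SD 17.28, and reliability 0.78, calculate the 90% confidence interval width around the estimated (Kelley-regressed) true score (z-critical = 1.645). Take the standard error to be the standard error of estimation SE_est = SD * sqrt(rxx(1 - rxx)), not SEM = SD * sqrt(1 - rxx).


True score estimate = 0.78*75 + 0.22*70.2 = 73.944
SE_est = SD * sqrt(rxx * (1 - rxx)) = 17.28 * sqrt(0.78 * 0.22) = 17.28 * sqrt(0.1716) = 7.158176
CI = T_est +/- z * SE_est, so width = 2 * z * SE_est = 2 * 1.645 * 7.158176
Width = 23.5504

23.5504


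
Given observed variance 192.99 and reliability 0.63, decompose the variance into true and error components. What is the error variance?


var_true = rxx * var_obs = 0.63 * 192.99 = 121.5837
var_error = var_obs - var_true
var_error = 192.99 - 121.5837
var_error = 71.4063

71.4063


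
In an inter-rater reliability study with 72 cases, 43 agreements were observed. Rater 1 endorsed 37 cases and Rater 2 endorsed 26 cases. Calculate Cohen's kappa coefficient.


P_o = 43/72 = 0.597222
P_e = (37*26 + 35*46) / 5184 = 0.496142
kappa = (P_o - P_e) / (1 - P_e)
kappa = (0.597222 - 0.496142) / (1 - 0.496142)
kappa = 0.2006

0.2006


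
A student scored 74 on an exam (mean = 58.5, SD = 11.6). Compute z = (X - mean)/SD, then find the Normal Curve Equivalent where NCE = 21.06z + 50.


z = (X - mean) / SD = (74 - 58.5) / 11.6
z = 15.5 / 11.6
z = 1.3362
NCE = NCE = 21.06z + 50
Carry z at full precision (z = 15.5 / 11.6) into the conversion:
NCE = 21.06 * (15.5 / 11.6) + 50 = 326.43 / 11.6 + 50
NCE = 28.1405 + 50
NCE = 78.1405

78.1405


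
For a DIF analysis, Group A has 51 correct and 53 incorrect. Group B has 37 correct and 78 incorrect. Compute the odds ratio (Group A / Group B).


Odds_A = 51/53 = 0.9623
Odds_B = 37/78 = 0.4744
OR = Odds_A / Odds_B = 0.9623 / 0.4744
Exactly, OR = (51 * 78) / (53 * 37) = 3978 / 1961
OR = 2.0286

2.0286


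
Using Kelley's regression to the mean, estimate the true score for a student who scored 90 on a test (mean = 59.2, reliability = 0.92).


T_est = rxx * X + (1 - rxx) * mean
T_est = 0.92 * 90 + 0.08 * 59.2
T_est = 82.8 + 4.736
T_est = 87.536

87.536


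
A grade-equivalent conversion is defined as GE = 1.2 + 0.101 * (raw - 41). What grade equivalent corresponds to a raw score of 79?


raw - median = 79 - 41 = 38
slope * diff = 0.101 * 38 = 3.838
GE = 1.2 + 3.838
GE = 5.038

5.038


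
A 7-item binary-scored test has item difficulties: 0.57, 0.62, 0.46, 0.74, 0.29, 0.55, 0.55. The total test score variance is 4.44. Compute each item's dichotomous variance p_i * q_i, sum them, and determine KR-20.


For each item, compute p_i * q_i:
  Item 1: 0.57 * 0.43 = 0.2451
  Item 2: 0.62 * 0.38 = 0.2356
  Item 3: 0.46 * 0.54 = 0.2484
  Item 4: 0.74 * 0.26 = 0.1924
  Item 5: 0.29 * 0.71 = 0.2059
  Item 6: 0.55 * 0.45 = 0.2475
  Item 7: 0.55 * 0.45 = 0.2475
Sum(p_i * q_i) = 0.2451 + 0.2356 + 0.2484 + 0.1924 + 0.2059 + 0.2475 + 0.2475 = 1.6224
KR-20 = (k/(k-1)) * (1 - Sum(p_i*q_i) / Var_total)
= (7/6) * (1 - 1.6224/4.44)
= 1.1667 * 0.6346
KR-20 = 0.7404

0.7404


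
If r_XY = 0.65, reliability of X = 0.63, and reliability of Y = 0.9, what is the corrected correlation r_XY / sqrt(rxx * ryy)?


r_corrected = rxy / sqrt(rxx * ryy)
= 0.65 / sqrt(0.63 * 0.9)
= 0.65 / sqrt(0.567)
= 0.65 / 0.752994
r_corrected = 0.8632

0.8632


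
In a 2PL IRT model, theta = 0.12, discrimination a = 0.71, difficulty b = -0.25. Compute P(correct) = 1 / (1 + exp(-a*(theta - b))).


a*(theta - b) = 0.71 * (0.12 - -0.25) = 0.2627
exp(-0.2627) = 0.769
P = 1 / (1 + 0.769)
P = 0.5653

0.5653


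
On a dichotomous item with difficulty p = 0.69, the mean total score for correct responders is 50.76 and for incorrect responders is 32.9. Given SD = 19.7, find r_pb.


q = 1 - p = 0.31
rpb = ((M1 - M0) / SD) * sqrt(p * q)
rpb = ((50.76 - 32.9) / 19.7) * sqrt(0.69 * 0.31)
rpb = 0.4193

0.4193


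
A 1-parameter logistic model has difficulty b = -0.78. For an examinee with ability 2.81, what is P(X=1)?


theta - b = 2.81 - -0.78 = 3.59
exp(-(theta - b)) = exp(-3.59) = 0.0276
P = 1 / (1 + 0.0276)
P = 0.9731

0.9731


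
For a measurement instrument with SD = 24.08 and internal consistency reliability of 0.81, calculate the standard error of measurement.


SEM = SD * sqrt(1 - rxx)
SEM = 24.08 * sqrt(1 - 0.81)
SEM = 24.08 * sqrt(0.19) = 24.08 * 0.43589
SEM = 10.4962

10.4962


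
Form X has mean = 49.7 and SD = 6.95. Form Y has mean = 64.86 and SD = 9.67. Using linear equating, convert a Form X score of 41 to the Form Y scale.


slope = SD_Y / SD_X = 9.67 / 6.95 ~ 1.3914
intercept = mean_Y - slope * mean_X = 64.86 - (9.67 / 6.95) * 49.7 ~ -4.2909
Y = slope * X + intercept. To avoid rounding drift from the rounded slope/intercept, evaluate the equivalent form Y = mean_Y + SD_Y * (X - mean_X) / SD_X at full precision:
Y = 64.86 + 9.67 * (41 - 49.7) / 6.95
Y = 64.86 - 9.67 * 8.7 / 6.95
Y = 64.86 - 84.129 / 6.95
Y = 64.86 - 12.1049
Y = 52.7551

52.7551


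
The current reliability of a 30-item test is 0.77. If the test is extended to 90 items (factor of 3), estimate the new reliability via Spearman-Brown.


r_new = (n * rxx) / (1 + (n-1) * rxx)
r_new = (3 * 0.77) / (1 + 2 * 0.77)
r_new = 2.31 / 2.54
r_new = 0.9094

0.9094


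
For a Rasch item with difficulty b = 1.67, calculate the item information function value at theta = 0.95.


P = 1/(1+exp(-(0.95-1.67))) = 0.3274
I = P*(1-P) = 0.3274 * 0.6726
I = 0.2202

0.2202


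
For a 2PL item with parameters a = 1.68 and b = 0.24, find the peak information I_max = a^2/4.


For 2PL, max info at theta = b = 0.24
I_max = a^2 / 4 = 1.68^2 / 4
= 2.8224 / 4
I_max = 0.7056

0.7056


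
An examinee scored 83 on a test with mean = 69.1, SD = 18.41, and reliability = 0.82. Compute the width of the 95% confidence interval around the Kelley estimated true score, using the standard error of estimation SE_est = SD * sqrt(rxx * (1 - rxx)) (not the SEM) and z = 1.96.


True score estimate = 0.82*83 + 0.18*69.1 = 80.498
SE_est = SD * sqrt(rxx * (1 - rxx)) = 18.41 * sqrt(0.82 * 0.18) = 18.41 * sqrt(0.1476) = 7.072891
CI = T_est +/- z * SE_est, so width = 2 * z * SE_est = 2 * 1.96 * 7.072891
Width = 27.7257

27.7257


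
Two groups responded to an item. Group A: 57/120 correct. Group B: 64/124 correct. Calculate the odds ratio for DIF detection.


Odds_A = 57/63 = 0.9048
Odds_B = 64/60 = 1.0667
OR = Odds_A / Odds_B = 0.9048 / 1.0667
Exactly, OR = (57 * 60) / (63 * 64) = 3420 / 4032
OR = 0.8482

0.8482


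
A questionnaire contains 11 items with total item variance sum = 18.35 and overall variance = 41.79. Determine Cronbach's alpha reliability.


alpha = (k/(k-1)) * (1 - sum(si^2)/s_total^2)
= (11/10) * (1 - 18.35/41.79)
alpha = 0.617

0.617


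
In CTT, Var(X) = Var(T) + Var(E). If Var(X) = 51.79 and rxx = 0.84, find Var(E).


var_true = rxx * var_obs = 0.84 * 51.79 = 43.5036
var_error = var_obs - var_true
var_error = 51.79 - 43.5036
var_error = 8.2864

8.2864


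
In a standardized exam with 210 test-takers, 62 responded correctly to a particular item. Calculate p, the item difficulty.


Item difficulty p = number correct / total examinees
p = 62 / 210
p = 0.2952

0.2952


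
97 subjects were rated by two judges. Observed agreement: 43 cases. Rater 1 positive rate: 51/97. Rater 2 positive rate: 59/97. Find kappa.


P_o = 43/97 = 0.443299
P_e = (51*59 + 46*38) / 9409 = 0.50558
kappa = (P_o - P_e) / (1 - P_e)
kappa = (0.443299 - 0.50558) / (1 - 0.50558)
kappa = -0.126

-0.126


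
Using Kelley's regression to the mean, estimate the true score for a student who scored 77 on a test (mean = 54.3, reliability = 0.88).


T_est = rxx * X + (1 - rxx) * mean
T_est = 0.88 * 77 + 0.12 * 54.3
T_est = 67.76 + 6.516
T_est = 74.276

74.276


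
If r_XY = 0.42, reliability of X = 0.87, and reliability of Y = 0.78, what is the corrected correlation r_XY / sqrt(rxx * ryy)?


r_corrected = rxy / sqrt(rxx * ryy)
= 0.42 / sqrt(0.87 * 0.78)
= 0.42 / sqrt(0.6786)
= 0.42 / 0.823772
r_corrected = 0.5098

0.5098


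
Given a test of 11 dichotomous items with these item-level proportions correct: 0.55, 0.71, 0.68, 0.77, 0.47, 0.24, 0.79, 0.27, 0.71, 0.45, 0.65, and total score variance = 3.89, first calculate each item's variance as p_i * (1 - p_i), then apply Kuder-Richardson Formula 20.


For each item, compute p_i * q_i:
  Item 1: 0.55 * 0.45 = 0.2475
  Item 2: 0.71 * 0.29 = 0.2059
  Item 3: 0.68 * 0.32 = 0.2176
  Item 4: 0.77 * 0.23 = 0.1771
  Item 5: 0.47 * 0.53 = 0.2491
  Item 6: 0.24 * 0.76 = 0.1824
  Item 7: 0.79 * 0.21 = 0.1659
  Item 8: 0.27 * 0.73 = 0.1971
  Item 9: 0.71 * 0.29 = 0.2059
  Item 10: 0.45 * 0.55 = 0.2475
  Item 11: 0.65 * 0.35 = 0.2275
Sum(p_i * q_i) = 0.2475 + 0.2059 + 0.2176 + 0.1771 + 0.2491 + 0.1824 + 0.1659 + 0.1971 + 0.2059 + 0.2475 + 0.2275 = 2.3235
KR-20 = (k/(k-1)) * (1 - Sum(p_i*q_i) / Var_total)
= (11/10) * (1 - 2.3235/3.89)
= 1.1 * 0.4027
KR-20 = 0.443

0.443


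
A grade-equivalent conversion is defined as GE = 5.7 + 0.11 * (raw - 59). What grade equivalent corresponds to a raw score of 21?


raw - median = 21 - 59 = -38
slope * diff = 0.11 * -38 = -4.18
GE = 5.7 + -4.18
GE = 1.52

1.52


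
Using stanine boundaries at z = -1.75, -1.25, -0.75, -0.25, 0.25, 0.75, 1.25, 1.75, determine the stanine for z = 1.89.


Stanine boundaries: [-1.75, -1.25, -0.75, -0.25, 0.25, 0.75, 1.25, 1.75]
z = 1.89
Check each boundary:
  z >= -1.75 -> could be stanine 2
  z >= -1.25 -> could be stanine 3
  z >= -0.75 -> could be stanine 4
  z >= -0.25 -> could be stanine 5
  z >= 0.25 -> could be stanine 6
  z >= 0.75 -> could be stanine 7
  z >= 1.25 -> could be stanine 8
  z >= 1.75 -> could be stanine 9
Highest qualifying boundary gives stanine = 9

9


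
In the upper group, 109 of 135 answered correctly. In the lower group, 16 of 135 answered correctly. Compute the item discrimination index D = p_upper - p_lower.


p_upper = 109/135 = 0.8074
p_lower = 16/135 = 0.1185
D = 0.8074 - 0.1185 = 0.6889

0.6889


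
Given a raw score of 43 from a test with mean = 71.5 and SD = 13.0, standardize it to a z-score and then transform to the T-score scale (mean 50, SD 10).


z = (X - mean) / SD = (43 - 71.5) / 13.0
z = -28.5 / 13.0
z = -2.1923
T-score = T = 50 + 10z
Carry z at full precision (z = -28.5 / 13.0) into the conversion:
T-score = 50 + 10 * (-28.5 / 13.0) = 50 + -285 / 13.0
T-score = 50 + -21.9231
T-score = 28.0769

28.0769


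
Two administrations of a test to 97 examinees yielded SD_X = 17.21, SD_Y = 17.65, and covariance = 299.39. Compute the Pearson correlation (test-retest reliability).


r = cov(X,Y) / (SD_X * SD_Y)
r = 299.39 / (17.21 * 17.65)
r = 299.39 / 303.7565
r = 0.9856

0.9856


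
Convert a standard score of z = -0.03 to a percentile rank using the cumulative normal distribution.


CDF(z) = 0.5 * (1 + erf(z/sqrt(2)))
erf(-0.0212) = -0.0239
CDF = 0.488
Percentile rank = 0.488 * 100 = 48.8

48.8


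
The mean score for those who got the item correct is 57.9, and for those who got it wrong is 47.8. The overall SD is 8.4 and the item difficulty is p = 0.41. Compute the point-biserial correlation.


q = 1 - p = 0.59
rpb = ((M1 - M0) / SD) * sqrt(p * q)
rpb = ((57.9 - 47.8) / 8.4) * sqrt(0.41 * 0.59)
rpb = 0.5914

0.5914


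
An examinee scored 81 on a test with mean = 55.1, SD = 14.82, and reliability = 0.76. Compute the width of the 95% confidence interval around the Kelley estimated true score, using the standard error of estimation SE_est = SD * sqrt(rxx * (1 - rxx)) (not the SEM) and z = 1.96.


True score estimate = 0.76*81 + 0.24*55.1 = 74.784
SE_est = SD * sqrt(rxx * (1 - rxx)) = 14.82 * sqrt(0.76 * 0.24) = 14.82 * sqrt(0.1824) = 6.329372
CI = T_est +/- z * SE_est, so width = 2 * z * SE_est = 2 * 1.96 * 6.329372
Width = 24.8111

24.8111


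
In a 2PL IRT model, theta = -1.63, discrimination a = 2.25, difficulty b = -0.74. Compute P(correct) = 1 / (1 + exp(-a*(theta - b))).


a*(theta - b) = 2.25 * (-1.63 - -0.74) = -2.0025
exp(--2.0025) = 7.4076
P = 1 / (1 + 7.4076)
P = 0.1189

0.1189


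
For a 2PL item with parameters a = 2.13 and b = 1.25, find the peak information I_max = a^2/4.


For 2PL, max info at theta = b = 1.25
I_max = a^2 / 4 = 2.13^2 / 4
= 4.5369 / 4
I_max = 1.1342

1.1342


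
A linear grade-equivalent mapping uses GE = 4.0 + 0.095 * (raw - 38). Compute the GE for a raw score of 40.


raw - median = 40 - 38 = 2
slope * diff = 0.095 * 2 = 0.19
GE = 4.0 + 0.19
GE = 4.19

4.19


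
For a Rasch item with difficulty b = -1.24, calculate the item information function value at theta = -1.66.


P = 1/(1+exp(-(-1.66--1.24))) = 0.3965
I = P*(1-P) = 0.3965 * 0.6035
I = 0.2393

0.2393


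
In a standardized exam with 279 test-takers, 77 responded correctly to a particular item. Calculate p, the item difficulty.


Item difficulty p = number correct / total examinees
p = 77 / 279
p = 0.276

0.276


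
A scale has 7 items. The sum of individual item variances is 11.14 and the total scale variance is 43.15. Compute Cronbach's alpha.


alpha = (k/(k-1)) * (1 - sum(si^2)/s_total^2)
= (7/6) * (1 - 11.14/43.15)
alpha = 0.8655

0.8655


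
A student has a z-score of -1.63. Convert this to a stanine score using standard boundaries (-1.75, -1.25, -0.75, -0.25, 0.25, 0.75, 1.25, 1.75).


Stanine boundaries: [-1.75, -1.25, -0.75, -0.25, 0.25, 0.75, 1.25, 1.75]
z = -1.63
Check each boundary:
  z >= -1.75 -> could be stanine 2
  z < -1.25
  z < -0.75
  z < -0.25
  z < 0.25
  z < 0.75
  z < 1.25
  z < 1.75
Highest qualifying boundary gives stanine = 2

2


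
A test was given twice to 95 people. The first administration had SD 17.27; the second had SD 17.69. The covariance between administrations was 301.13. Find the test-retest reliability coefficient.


r = cov(X,Y) / (SD_X * SD_Y)
r = 301.13 / (17.27 * 17.69)
r = 301.13 / 305.5063
r = 0.9857

0.9857


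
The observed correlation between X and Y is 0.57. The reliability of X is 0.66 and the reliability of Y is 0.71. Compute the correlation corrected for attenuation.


r_corrected = rxy / sqrt(rxx * ryy)
= 0.57 / sqrt(0.66 * 0.71)
= 0.57 / sqrt(0.4686)
= 0.57 / 0.684544
r_corrected = 0.8327

0.8327


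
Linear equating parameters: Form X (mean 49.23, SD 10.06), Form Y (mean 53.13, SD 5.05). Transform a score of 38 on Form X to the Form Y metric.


slope = SD_Y / SD_X = 5.05 / 10.06 ~ 0.502
intercept = mean_Y - slope * mean_X = 53.13 - (5.05 / 10.06) * 49.23 ~ 28.4171
Y = slope * X + intercept. To avoid rounding drift from the rounded slope/intercept, evaluate the equivalent form Y = mean_Y + SD_Y * (X - mean_X) / SD_X at full precision:
Y = 53.13 + 5.05 * (38 - 49.23) / 10.06
Y = 53.13 - 5.05 * 11.23 / 10.06
Y = 53.13 - 56.7115 / 10.06
Y = 53.13 - 5.6373
Y = 47.4927

47.4927


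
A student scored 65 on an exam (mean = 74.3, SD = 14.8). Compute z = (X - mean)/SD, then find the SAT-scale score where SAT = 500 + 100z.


z = (X - mean) / SD = (65 - 74.3) / 14.8
z = -9.3 / 14.8
z = -0.6284
SAT-scale = SAT = 500 + 100z
Carry z at full precision (z = -9.3 / 14.8) into the conversion:
SAT-scale = 500 + 100 * (-9.3 / 14.8) = 500 + -930 / 14.8
SAT-scale = 500 + -62.8378
SAT-scale = 437.1622

437.1622


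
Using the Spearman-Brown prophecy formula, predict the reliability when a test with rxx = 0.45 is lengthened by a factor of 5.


r_new = (n * rxx) / (1 + (n-1) * rxx)
r_new = (5 * 0.45) / (1 + 4 * 0.45)
r_new = 2.25 / 2.8
r_new = 0.8036

0.8036


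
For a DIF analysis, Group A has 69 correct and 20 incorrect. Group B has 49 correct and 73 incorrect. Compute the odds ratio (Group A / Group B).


Odds_A = 69/20 = 3.45
Odds_B = 49/73 = 0.6712
OR = Odds_A / Odds_B = 3.45 / 0.6712
Exactly, OR = (69 * 73) / (20 * 49) = 5037 / 980
OR = 5.1398

5.1398


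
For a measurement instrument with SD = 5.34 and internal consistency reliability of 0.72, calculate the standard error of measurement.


SEM = SD * sqrt(1 - rxx)
SEM = 5.34 * sqrt(1 - 0.72)
SEM = 5.34 * sqrt(0.28) = 5.34 * 0.52915
SEM = 2.8257

2.8257


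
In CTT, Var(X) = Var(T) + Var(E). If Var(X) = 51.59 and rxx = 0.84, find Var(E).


var_true = rxx * var_obs = 0.84 * 51.59 = 43.3356
var_error = var_obs - var_true
var_error = 51.59 - 43.3356
var_error = 8.2544

8.2544


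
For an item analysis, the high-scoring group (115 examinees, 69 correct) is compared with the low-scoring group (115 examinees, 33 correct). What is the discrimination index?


p_upper = 69/115 = 0.6
p_lower = 33/115 = 0.287
D = 0.6 - 0.287 = 0.313

0.313


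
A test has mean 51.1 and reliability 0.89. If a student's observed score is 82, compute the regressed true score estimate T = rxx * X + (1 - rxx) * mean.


T_est = rxx * X + (1 - rxx) * mean
T_est = 0.89 * 82 + 0.11 * 51.1
T_est = 72.98 + 5.621
T_est = 78.601

78.601


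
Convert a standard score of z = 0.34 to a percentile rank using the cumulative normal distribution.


CDF(z) = 0.5 * (1 + erf(z/sqrt(2)))
erf(0.2404) = 0.2661
CDF = 0.6331
Percentile rank = 0.6331 * 100 = 63.31

63.31


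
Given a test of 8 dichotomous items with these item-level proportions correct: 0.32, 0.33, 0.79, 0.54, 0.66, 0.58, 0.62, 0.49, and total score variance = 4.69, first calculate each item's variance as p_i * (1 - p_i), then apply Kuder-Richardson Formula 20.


For each item, compute p_i * q_i:
  Item 1: 0.32 * 0.68 = 0.2176
  Item 2: 0.33 * 0.67 = 0.2211
  Item 3: 0.79 * 0.21 = 0.1659
  Item 4: 0.54 * 0.46 = 0.2484
  Item 5: 0.66 * 0.34 = 0.2244
  Item 6: 0.58 * 0.42 = 0.2436
  Item 7: 0.62 * 0.38 = 0.2356
  Item 8: 0.49 * 0.51 = 0.2499
Sum(p_i * q_i) = 0.2176 + 0.2211 + 0.1659 + 0.2484 + 0.2244 + 0.2436 + 0.2356 + 0.2499 = 1.8065
KR-20 = (k/(k-1)) * (1 - Sum(p_i*q_i) / Var_total)
= (8/7) * (1 - 1.8065/4.69)
= 1.1429 * 0.6148
KR-20 = 0.7027

0.7027


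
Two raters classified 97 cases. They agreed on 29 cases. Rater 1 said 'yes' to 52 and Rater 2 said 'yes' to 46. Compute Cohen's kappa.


P_o = 29/97 = 0.298969
P_e = (52*46 + 45*51) / 9409 = 0.49814
kappa = (P_o - P_e) / (1 - P_e)
kappa = (0.298969 - 0.49814) / (1 - 0.49814)
kappa = -0.3969

-0.3969


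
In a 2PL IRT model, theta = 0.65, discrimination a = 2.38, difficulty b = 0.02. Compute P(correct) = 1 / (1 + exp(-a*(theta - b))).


a*(theta - b) = 2.38 * (0.65 - 0.02) = 1.4994
exp(-1.4994) = 0.2233
P = 1 / (1 + 0.2233)
P = 0.8175

0.8175


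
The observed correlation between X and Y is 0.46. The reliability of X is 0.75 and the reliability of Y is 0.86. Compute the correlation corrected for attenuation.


r_corrected = rxy / sqrt(rxx * ryy)
= 0.46 / sqrt(0.75 * 0.86)
= 0.46 / sqrt(0.645)
= 0.46 / 0.803119
r_corrected = 0.5728

0.5728


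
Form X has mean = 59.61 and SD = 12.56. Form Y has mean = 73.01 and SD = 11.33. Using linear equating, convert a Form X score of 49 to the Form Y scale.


slope = SD_Y / SD_X = 11.33 / 12.56 ~ 0.9021
intercept = mean_Y - slope * mean_X = 73.01 - (11.33 / 12.56) * 59.61 ~ 19.2376
Y = slope * X + intercept. To avoid rounding drift from the rounded slope/intercept, evaluate the equivalent form Y = mean_Y + SD_Y * (X - mean_X) / SD_X at full precision:
Y = 73.01 + 11.33 * (49 - 59.61) / 12.56
Y = 73.01 - 11.33 * 10.61 / 12.56
Y = 73.01 - 120.2113 / 12.56
Y = 73.01 - 9.571
Y = 63.439

63.439


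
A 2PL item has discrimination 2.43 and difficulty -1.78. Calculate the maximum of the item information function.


For 2PL, max info at theta = b = -1.78
I_max = a^2 / 4 = 2.43^2 / 4
= 5.9049 / 4
I_max = 1.4762

1.4762


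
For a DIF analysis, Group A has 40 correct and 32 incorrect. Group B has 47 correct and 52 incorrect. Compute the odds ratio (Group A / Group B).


Odds_A = 40/32 = 1.25
Odds_B = 47/52 = 0.9038
OR = Odds_A / Odds_B = 1.25 / 0.9038
Exactly, OR = (40 * 52) / (32 * 47) = 2080 / 1504
OR = 1.383

1.383


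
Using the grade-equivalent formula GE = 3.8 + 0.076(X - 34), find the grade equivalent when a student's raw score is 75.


raw - median = 75 - 34 = 41
slope * diff = 0.076 * 41 = 3.116
GE = 3.8 + 3.116
GE = 6.916

6.916


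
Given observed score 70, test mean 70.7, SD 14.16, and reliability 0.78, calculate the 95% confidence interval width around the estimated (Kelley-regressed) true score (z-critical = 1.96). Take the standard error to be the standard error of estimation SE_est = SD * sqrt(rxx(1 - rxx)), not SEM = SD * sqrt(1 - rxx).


True score estimate = 0.78*70 + 0.22*70.7 = 70.154
SE_est = SD * sqrt(rxx * (1 - rxx)) = 14.16 * sqrt(0.78 * 0.22) = 14.16 * sqrt(0.1716) = 5.865728
CI = T_est +/- z * SE_est, so width = 2 * z * SE_est = 2 * 1.96 * 5.865728
Width = 22.9937

22.9937


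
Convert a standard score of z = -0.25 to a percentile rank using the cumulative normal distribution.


CDF(z) = 0.5 * (1 + erf(z/sqrt(2)))
erf(-0.1768) = -0.1974
CDF = 0.4013
Percentile rank = 0.4013 * 100 = 40.13

40.13


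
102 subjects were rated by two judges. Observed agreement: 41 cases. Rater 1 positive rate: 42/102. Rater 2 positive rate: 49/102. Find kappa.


P_o = 41/102 = 0.401961
P_e = (42*49 + 60*53) / 10404 = 0.50346
kappa = (P_o - P_e) / (1 - P_e)
kappa = (0.401961 - 0.50346) / (1 - 0.50346)
kappa = -0.2044

-0.2044


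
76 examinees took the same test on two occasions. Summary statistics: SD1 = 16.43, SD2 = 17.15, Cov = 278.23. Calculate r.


r = cov(X,Y) / (SD_X * SD_Y)
r = 278.23 / (16.43 * 17.15)
r = 278.23 / 281.7745
r = 0.9874

0.9874


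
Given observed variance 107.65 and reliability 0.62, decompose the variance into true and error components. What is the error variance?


var_true = rxx * var_obs = 0.62 * 107.65 = 66.743
var_error = var_obs - var_true
var_error = 107.65 - 66.743
var_error = 40.907

40.907


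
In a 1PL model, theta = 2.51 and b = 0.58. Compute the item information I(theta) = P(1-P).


P = 1/(1+exp(-(2.51-0.58))) = 0.8732
I = P*(1-P) = 0.8732 * 0.1268
I = 0.1107

0.1107


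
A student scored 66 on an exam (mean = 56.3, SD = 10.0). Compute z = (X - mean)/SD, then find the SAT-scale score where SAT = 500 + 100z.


z = (X - mean) / SD = (66 - 56.3) / 10.0
z = 9.7 / 10.0
z = 0.97
SAT-scale = SAT = 500 + 100z
Carry z at full precision (z = 9.7 / 10.0) into the conversion:
SAT-scale = 500 + 100 * (9.7 / 10.0) = 500 + 970 / 10.0
SAT-scale = 500 + 97.0
SAT-scale = 597.0

597.0


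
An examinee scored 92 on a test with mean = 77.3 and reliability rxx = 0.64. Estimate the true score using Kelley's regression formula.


T_est = rxx * X + (1 - rxx) * mean
T_est = 0.64 * 92 + 0.36 * 77.3
T_est = 58.88 + 27.828
T_est = 86.708

86.708


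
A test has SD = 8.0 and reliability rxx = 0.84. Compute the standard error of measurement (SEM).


SEM = SD * sqrt(1 - rxx)
SEM = 8.0 * sqrt(1 - 0.84)
SEM = 8.0 * sqrt(0.16) = 8.0 * 0.4
SEM = 3.2

3.2


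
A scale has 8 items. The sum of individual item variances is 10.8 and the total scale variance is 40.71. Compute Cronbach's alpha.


alpha = (k/(k-1)) * (1 - sum(si^2)/s_total^2)
= (8/7) * (1 - 10.8/40.71)
alpha = 0.8397

0.8397


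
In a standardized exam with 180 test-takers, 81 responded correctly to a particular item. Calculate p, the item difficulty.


Item difficulty p = number correct / total examinees
p = 81 / 180
p = 0.45

0.45


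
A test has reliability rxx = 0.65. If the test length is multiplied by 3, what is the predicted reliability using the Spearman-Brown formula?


r_new = (n * rxx) / (1 + (n-1) * rxx)
r_new = (3 * 0.65) / (1 + 2 * 0.65)
r_new = 1.95 / 2.3
r_new = 0.8478

0.8478


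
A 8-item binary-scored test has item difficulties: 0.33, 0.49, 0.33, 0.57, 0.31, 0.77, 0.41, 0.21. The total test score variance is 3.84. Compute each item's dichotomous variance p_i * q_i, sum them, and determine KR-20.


For each item, compute p_i * q_i:
  Item 1: 0.33 * 0.67 = 0.2211
  Item 2: 0.49 * 0.51 = 0.2499
  Item 3: 0.33 * 0.67 = 0.2211
  Item 4: 0.57 * 0.43 = 0.2451
  Item 5: 0.31 * 0.69 = 0.2139
  Item 6: 0.77 * 0.23 = 0.1771
  Item 7: 0.41 * 0.59 = 0.2419
  Item 8: 0.21 * 0.79 = 0.1659
Sum(p_i * q_i) = 0.2211 + 0.2499 + 0.2211 + 0.2451 + 0.2139 + 0.1771 + 0.2419 + 0.1659 = 1.736
KR-20 = (k/(k-1)) * (1 - Sum(p_i*q_i) / Var_total)
= (8/7) * (1 - 1.736/3.84)
= 1.1429 * 0.5479
KR-20 = 0.6262

0.6262


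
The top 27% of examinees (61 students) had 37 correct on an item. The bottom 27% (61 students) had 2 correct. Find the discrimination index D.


p_upper = 37/61 = 0.6066
p_lower = 2/61 = 0.0328
D = 0.6066 - 0.0328 = 0.5738

0.5738


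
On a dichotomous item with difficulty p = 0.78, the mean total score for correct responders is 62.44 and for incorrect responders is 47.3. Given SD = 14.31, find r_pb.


q = 1 - p = 0.22
rpb = ((M1 - M0) / SD) * sqrt(p * q)
rpb = ((62.44 - 47.3) / 14.31) * sqrt(0.78 * 0.22)
rpb = 0.4383

0.4383


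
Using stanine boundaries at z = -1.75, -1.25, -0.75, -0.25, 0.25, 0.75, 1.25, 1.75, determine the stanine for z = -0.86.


Stanine boundaries: [-1.75, -1.25, -0.75, -0.25, 0.25, 0.75, 1.25, 1.75]
z = -0.86
Check each boundary:
  z >= -1.75 -> could be stanine 2
  z >= -1.25 -> could be stanine 3
  z < -0.75
  z < -0.25
  z < 0.25
  z < 0.75
  z < 1.25
  z < 1.75
Highest qualifying boundary gives stanine = 3

3


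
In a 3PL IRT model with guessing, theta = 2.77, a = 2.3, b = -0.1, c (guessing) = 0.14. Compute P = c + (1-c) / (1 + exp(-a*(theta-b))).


logit = 2.3*(2.77 - -0.1) = 6.601
P* = 1/(1 + exp(-6.601)) = 0.9986
P = 0.14 + (1 - 0.14) * 0.9986
P = 0.9988

0.9988


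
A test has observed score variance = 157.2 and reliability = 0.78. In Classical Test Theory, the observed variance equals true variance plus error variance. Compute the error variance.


var_true = rxx * var_obs = 0.78 * 157.2 = 122.616
var_error = var_obs - var_true
var_error = 157.2 - 122.616
var_error = 34.584

34.584


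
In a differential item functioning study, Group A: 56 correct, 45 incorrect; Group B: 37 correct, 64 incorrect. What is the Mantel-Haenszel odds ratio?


Odds_A = 56/45 = 1.2444
Odds_B = 37/64 = 0.5781
OR = Odds_A / Odds_B = 1.2444 / 0.5781
Exactly, OR = (56 * 64) / (45 * 37) = 3584 / 1665
OR = 2.1526

2.1526


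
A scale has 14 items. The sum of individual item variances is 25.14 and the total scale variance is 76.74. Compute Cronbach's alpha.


alpha = (k/(k-1)) * (1 - sum(si^2)/s_total^2)
= (14/13) * (1 - 25.14/76.74)
alpha = 0.7241

0.7241


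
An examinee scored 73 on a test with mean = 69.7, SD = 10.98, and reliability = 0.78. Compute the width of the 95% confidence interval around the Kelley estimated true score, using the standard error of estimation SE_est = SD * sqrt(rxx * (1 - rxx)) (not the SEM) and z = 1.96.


True score estimate = 0.78*73 + 0.22*69.7 = 72.274
SE_est = SD * sqrt(rxx * (1 - rxx)) = 10.98 * sqrt(0.78 * 0.22) = 10.98 * sqrt(0.1716) = 4.548424
CI = T_est +/- z * SE_est, so width = 2 * z * SE_est = 2 * 1.96 * 4.548424
Width = 17.8298

17.8298


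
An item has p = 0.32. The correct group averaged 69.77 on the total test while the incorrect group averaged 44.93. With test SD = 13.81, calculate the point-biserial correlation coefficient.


q = 1 - p = 0.68
rpb = ((M1 - M0) / SD) * sqrt(p * q)
rpb = ((69.77 - 44.93) / 13.81) * sqrt(0.32 * 0.68)
rpb = 0.839

0.839


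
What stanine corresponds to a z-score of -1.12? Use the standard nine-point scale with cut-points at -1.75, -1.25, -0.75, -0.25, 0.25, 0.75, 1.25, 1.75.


Stanine boundaries: [-1.75, -1.25, -0.75, -0.25, 0.25, 0.75, 1.25, 1.75]
z = -1.12
Check each boundary:
  z >= -1.75 -> could be stanine 2
  z >= -1.25 -> could be stanine 3
  z < -0.75
  z < -0.25
  z < 0.25
  z < 0.75
  z < 1.25
  z < 1.75
Highest qualifying boundary gives stanine = 3

3


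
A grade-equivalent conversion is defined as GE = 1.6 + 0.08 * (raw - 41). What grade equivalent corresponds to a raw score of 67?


raw - median = 67 - 41 = 26
slope * diff = 0.08 * 26 = 2.08
GE = 1.6 + 2.08
GE = 3.68

3.68


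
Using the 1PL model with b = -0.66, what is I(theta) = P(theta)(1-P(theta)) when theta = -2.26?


P = 1/(1+exp(-(-2.26--0.66))) = 0.168
I = P*(1-P) = 0.168 * 0.832
I = 0.1398

0.1398


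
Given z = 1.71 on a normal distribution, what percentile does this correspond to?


CDF(z) = 0.5 * (1 + erf(z/sqrt(2)))
erf(1.2092) = 0.9127
CDF = 0.9564
Percentile rank = 0.9564 * 100 = 95.64

95.64


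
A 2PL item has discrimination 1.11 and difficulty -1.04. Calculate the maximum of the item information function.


For 2PL, max info at theta = b = -1.04
I_max = a^2 / 4 = 1.11^2 / 4
= 1.2321 / 4
I_max = 0.308

0.308


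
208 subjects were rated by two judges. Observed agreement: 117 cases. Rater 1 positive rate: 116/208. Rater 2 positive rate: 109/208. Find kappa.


P_o = 117/208 = 0.5625
P_e = (116*109 + 92*99) / 43264 = 0.502774
kappa = (P_o - P_e) / (1 - P_e)
kappa = (0.5625 - 0.502774) / (1 - 0.502774)
kappa = 0.1201

0.1201


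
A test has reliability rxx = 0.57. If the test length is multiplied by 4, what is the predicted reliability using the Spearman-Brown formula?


r_new = (n * rxx) / (1 + (n-1) * rxx)
r_new = (4 * 0.57) / (1 + 3 * 0.57)
r_new = 2.28 / 2.71
r_new = 0.8413

0.8413


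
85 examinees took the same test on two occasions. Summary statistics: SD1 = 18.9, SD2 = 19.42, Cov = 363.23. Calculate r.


r = cov(X,Y) / (SD_X * SD_Y)
r = 363.23 / (18.9 * 19.42)
r = 363.23 / 367.038
r = 0.9896

0.9896


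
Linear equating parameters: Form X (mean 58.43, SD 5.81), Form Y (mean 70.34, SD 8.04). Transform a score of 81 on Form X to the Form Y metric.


slope = SD_Y / SD_X = 8.04 / 5.81 ~ 1.3838
intercept = mean_Y - slope * mean_X = 70.34 - (8.04 / 5.81) * 58.43 ~ -10.5167
Y = slope * X + intercept. To avoid rounding drift from the rounded slope/intercept, evaluate the equivalent form Y = mean_Y + SD_Y * (X - mean_X) / SD_X at full precision:
Y = 70.34 + 8.04 * (81 - 58.43) / 5.81
Y = 70.34 + 8.04 * 22.57 / 5.81
Y = 70.34 + 181.4628 / 5.81
Y = 70.34 + 31.2328
Y = 101.5728

101.5728


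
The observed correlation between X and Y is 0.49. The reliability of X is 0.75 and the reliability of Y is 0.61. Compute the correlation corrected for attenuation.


r_corrected = rxy / sqrt(rxx * ryy)
= 0.49 / sqrt(0.75 * 0.61)
= 0.49 / sqrt(0.4575)
= 0.49 / 0.676387
r_corrected = 0.7244

0.7244


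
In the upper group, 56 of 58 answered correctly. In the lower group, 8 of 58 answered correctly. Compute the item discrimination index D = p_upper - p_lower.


p_upper = 56/58 = 0.9655
p_lower = 8/58 = 0.1379
D = 0.9655 - 0.1379 = 0.8276

0.8276


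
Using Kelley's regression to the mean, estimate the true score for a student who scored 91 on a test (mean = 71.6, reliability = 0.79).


T_est = rxx * X + (1 - rxx) * mean
T_est = 0.79 * 91 + 0.21 * 71.6
T_est = 71.89 + 15.036
T_est = 86.926

86.926


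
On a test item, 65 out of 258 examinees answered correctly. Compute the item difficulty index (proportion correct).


Item difficulty p = number correct / total examinees
p = 65 / 258
p = 0.2519

0.2519


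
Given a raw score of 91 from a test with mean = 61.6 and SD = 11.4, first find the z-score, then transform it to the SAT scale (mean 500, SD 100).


z = (X - mean) / SD = (91 - 61.6) / 11.4
z = 29.4 / 11.4
z = 2.5789
SAT-scale = SAT = 500 + 100z
Carry z at full precision (z = 29.4 / 11.4) into the conversion:
SAT-scale = 500 + 100 * (29.4 / 11.4) = 500 + 2940 / 11.4
SAT-scale = 500 + 257.8947
SAT-scale = 757.8947

757.8947


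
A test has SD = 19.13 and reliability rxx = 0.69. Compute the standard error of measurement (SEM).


SEM = SD * sqrt(1 - rxx)
SEM = 19.13 * sqrt(1 - 0.69)
SEM = 19.13 * sqrt(0.31) = 19.13 * 0.556776
SEM = 10.6511

10.6511


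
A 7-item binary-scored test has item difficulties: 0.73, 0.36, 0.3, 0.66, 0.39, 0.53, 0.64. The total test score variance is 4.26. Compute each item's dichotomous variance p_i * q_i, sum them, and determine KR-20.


For each item, compute p_i * q_i:
  Item 1: 0.73 * 0.27 = 0.1971
  Item 2: 0.36 * 0.64 = 0.2304
  Item 3: 0.3 * 0.7 = 0.21
  Item 4: 0.66 * 0.34 = 0.2244
  Item 5: 0.39 * 0.61 = 0.2379
  Item 6: 0.53 * 0.47 = 0.2491
  Item 7: 0.64 * 0.36 = 0.2304
Sum(p_i * q_i) = 0.1971 + 0.2304 + 0.21 + 0.2244 + 0.2379 + 0.2491 + 0.2304 = 1.5793
KR-20 = (k/(k-1)) * (1 - Sum(p_i*q_i) / Var_total)
= (7/6) * (1 - 1.5793/4.26)
= 1.1667 * 0.6293
KR-20 = 0.7342

0.7342


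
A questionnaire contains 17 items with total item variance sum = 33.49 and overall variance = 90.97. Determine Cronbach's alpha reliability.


alpha = (k/(k-1)) * (1 - sum(si^2)/s_total^2)
= (17/16) * (1 - 33.49/90.97)
alpha = 0.6713

0.6713


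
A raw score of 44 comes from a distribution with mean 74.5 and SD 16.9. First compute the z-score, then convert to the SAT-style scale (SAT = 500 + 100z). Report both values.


z = (X - mean) / SD = (44 - 74.5) / 16.9
z = -30.5 / 16.9
z = -1.8047
SAT-scale = SAT = 500 + 100z
Carry z at full precision (z = -30.5 / 16.9) into the conversion:
SAT-scale = 500 + 100 * (-30.5 / 16.9) = 500 + -3050 / 16.9
SAT-scale = 500 + -180.4734
SAT-scale = 319.5266

319.5266


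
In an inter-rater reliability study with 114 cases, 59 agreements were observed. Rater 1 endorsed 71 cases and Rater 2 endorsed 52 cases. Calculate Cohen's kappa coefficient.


P_o = 59/114 = 0.517544
P_e = (71*52 + 43*62) / 12996 = 0.489227
kappa = (P_o - P_e) / (1 - P_e)
kappa = (0.517544 - 0.489227) / (1 - 0.489227)
kappa = 0.0554

0.0554


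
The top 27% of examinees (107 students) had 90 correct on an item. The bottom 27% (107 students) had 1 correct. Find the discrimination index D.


p_upper = 90/107 = 0.8411
p_lower = 1/107 = 0.0093
D = 0.8411 - 0.0093 = 0.8318

0.8318


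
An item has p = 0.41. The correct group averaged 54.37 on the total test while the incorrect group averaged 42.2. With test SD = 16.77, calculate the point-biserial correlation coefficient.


q = 1 - p = 0.59
rpb = ((M1 - M0) / SD) * sqrt(p * q)
rpb = ((54.37 - 42.2) / 16.77) * sqrt(0.41 * 0.59)
rpb = 0.3569

0.3569


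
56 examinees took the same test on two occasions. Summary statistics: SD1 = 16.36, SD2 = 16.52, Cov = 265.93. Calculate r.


r = cov(X,Y) / (SD_X * SD_Y)
r = 265.93 / (16.36 * 16.52)
r = 265.93 / 270.2672
r = 0.984

0.984


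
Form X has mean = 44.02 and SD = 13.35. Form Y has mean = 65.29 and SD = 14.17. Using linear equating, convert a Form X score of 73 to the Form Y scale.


slope = SD_Y / SD_X = 14.17 / 13.35 ~ 1.0614
intercept = mean_Y - slope * mean_X = 65.29 - (14.17 / 13.35) * 44.02 ~ 18.5661
Y = slope * X + intercept. To avoid rounding drift from the rounded slope/intercept, evaluate the equivalent form Y = mean_Y + SD_Y * (X - mean_X) / SD_X at full precision:
Y = 65.29 + 14.17 * (73 - 44.02) / 13.35
Y = 65.29 + 14.17 * 28.98 / 13.35
Y = 65.29 + 410.6466 / 13.35
Y = 65.29 + 30.76
Y = 96.05

96.05


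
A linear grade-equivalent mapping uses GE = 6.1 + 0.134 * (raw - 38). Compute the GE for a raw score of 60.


raw - median = 60 - 38 = 22
slope * diff = 0.134 * 22 = 2.948
GE = 6.1 + 2.948
GE = 9.048

9.048


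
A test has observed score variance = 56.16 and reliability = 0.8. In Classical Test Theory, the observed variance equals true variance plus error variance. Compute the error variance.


var_true = rxx * var_obs = 0.8 * 56.16 = 44.928
var_error = var_obs - var_true
var_error = 56.16 - 44.928
var_error = 11.232

11.232


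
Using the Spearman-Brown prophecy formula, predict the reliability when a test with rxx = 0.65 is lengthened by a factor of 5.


r_new = (n * rxx) / (1 + (n-1) * rxx)
r_new = (5 * 0.65) / (1 + 4 * 0.65)
r_new = 3.25 / 3.6
r_new = 0.9028

0.9028


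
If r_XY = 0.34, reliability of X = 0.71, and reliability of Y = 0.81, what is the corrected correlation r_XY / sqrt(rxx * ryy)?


r_corrected = rxy / sqrt(rxx * ryy)
= 0.34 / sqrt(0.71 * 0.81)
= 0.34 / sqrt(0.5751)
= 0.34 / 0.758353
r_corrected = 0.4483

0.4483


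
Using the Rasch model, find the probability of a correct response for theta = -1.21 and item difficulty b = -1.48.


theta - b = -1.21 - -1.48 = 0.27
exp(-(theta - b)) = exp(-0.27) = 0.7634
P = 1 / (1 + 0.7634)
P = 0.5671

0.5671


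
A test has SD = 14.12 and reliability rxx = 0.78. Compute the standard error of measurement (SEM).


SEM = SD * sqrt(1 - rxx)
SEM = 14.12 * sqrt(1 - 0.78)
SEM = 14.12 * sqrt(0.22) = 14.12 * 0.469042
SEM = 6.6229

6.6229


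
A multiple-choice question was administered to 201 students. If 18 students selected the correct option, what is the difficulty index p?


Item difficulty p = number correct / total examinees
p = 18 / 201
p = 0.0896

0.0896


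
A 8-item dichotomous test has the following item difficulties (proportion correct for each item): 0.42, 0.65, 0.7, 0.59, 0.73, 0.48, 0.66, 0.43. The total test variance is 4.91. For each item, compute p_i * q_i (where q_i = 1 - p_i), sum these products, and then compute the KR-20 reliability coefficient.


For each item, compute p_i * q_i:
  Item 1: 0.42 * 0.58 = 0.2436
  Item 2: 0.65 * 0.35 = 0.2275
  Item 3: 0.7 * 0.3 = 0.21
  Item 4: 0.59 * 0.41 = 0.2419
  Item 5: 0.73 * 0.27 = 0.1971
  Item 6: 0.48 * 0.52 = 0.2496
  Item 7: 0.66 * 0.34 = 0.2244
  Item 8: 0.43 * 0.57 = 0.2451
Sum(p_i * q_i) = 0.2436 + 0.2275 + 0.21 + 0.2419 + 0.1971 + 0.2496 + 0.2244 + 0.2451 = 1.8392
KR-20 = (k/(k-1)) * (1 - Sum(p_i*q_i) / Var_total)
= (8/7) * (1 - 1.8392/4.91)
= 1.1429 * 0.6254
KR-20 = 0.7148

0.7148


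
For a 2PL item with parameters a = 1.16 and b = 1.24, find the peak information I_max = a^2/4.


For 2PL, max info at theta = b = 1.24
I_max = a^2 / 4 = 1.16^2 / 4
= 1.3456 / 4
I_max = 0.3364

0.3364


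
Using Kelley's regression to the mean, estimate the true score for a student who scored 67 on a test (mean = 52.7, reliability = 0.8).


T_est = rxx * X + (1 - rxx) * mean
T_est = 0.8 * 67 + 0.2 * 52.7
T_est = 53.6 + 10.54
T_est = 64.14

64.14


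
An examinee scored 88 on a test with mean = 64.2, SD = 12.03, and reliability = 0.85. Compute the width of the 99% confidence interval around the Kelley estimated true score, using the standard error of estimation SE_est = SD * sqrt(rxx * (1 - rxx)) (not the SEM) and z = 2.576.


True score estimate = 0.85*88 + 0.15*64.2 = 84.43
SE_est = SD * sqrt(rxx * (1 - rxx)) = 12.03 * sqrt(0.85 * 0.15) = 12.03 * sqrt(0.1275) = 4.295569
CI = T_est +/- z * SE_est, so width = 2 * z * SE_est = 2 * 2.576 * 4.295569
Width = 22.1308

22.1308


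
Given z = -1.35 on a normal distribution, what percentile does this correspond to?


CDF(z) = 0.5 * (1 + erf(z/sqrt(2)))
erf(-0.9546) = -0.823
CDF = 0.0885
Percentile rank = 0.0885 * 100 = 8.85

8.85


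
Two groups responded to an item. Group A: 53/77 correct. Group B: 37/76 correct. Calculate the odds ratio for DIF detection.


Odds_A = 53/24 = 2.2083
Odds_B = 37/39 = 0.9487
OR = Odds_A / Odds_B = 2.2083 / 0.9487
Exactly, OR = (53 * 39) / (24 * 37) = 2067 / 888
OR = 2.3277

2.3277
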